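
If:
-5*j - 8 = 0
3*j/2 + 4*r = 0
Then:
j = -8/5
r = 3/5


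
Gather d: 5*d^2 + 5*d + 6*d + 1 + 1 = 5*d^2 + 11*d + 2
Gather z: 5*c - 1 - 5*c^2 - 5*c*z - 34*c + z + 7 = -5*c^2 - 29*c + z*(1 - 5*c) + 6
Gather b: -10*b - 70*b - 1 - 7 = -80*b - 8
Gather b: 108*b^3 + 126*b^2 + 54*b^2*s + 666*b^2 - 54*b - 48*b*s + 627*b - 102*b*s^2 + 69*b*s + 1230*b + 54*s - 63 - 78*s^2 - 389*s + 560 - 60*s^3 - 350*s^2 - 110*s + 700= 108*b^3 + b^2*(54*s + 792) + b*(-102*s^2 + 21*s + 1803) - 60*s^3 - 428*s^2 - 445*s + 1197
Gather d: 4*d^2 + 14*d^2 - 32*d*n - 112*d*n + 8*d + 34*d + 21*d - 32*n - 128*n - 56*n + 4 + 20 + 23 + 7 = 18*d^2 + d*(63 - 144*n) - 216*n + 54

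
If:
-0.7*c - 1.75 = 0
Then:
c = -2.50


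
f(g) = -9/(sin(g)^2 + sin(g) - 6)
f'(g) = -9*(-2*sin(g)*cos(g) - cos(g))/(sin(g)^2 + sin(g) - 6)^2 = 9*(2*sin(g) + 1)*cos(g)/(sin(g)^2 + sin(g) - 6)^2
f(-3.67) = 1.72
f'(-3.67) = -0.57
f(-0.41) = 1.44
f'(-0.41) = 0.04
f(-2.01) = 1.48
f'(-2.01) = 0.08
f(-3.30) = 1.55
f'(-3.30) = -0.35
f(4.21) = 1.47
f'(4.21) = 0.09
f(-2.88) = 1.45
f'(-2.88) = -0.11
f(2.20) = 1.98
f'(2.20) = -0.67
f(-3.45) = 1.61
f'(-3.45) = -0.44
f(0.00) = 1.50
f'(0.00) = 0.25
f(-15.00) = 1.45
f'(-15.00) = 0.05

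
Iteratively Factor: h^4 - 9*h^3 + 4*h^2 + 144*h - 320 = (h - 4)*(h^3 - 5*h^2 - 16*h + 80) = (h - 4)*(h + 4)*(h^2 - 9*h + 20) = (h - 4)^2*(h + 4)*(h - 5)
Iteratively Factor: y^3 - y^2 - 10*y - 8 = (y - 4)*(y^2 + 3*y + 2) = (y - 4)*(y + 2)*(y + 1)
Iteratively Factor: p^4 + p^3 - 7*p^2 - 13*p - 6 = (p - 3)*(p^3 + 4*p^2 + 5*p + 2) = (p - 3)*(p + 1)*(p^2 + 3*p + 2) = (p - 3)*(p + 1)^2*(p + 2)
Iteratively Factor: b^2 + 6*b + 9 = (b + 3)*(b + 3)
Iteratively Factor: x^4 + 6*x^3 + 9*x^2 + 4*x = (x + 4)*(x^3 + 2*x^2 + x) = x*(x + 4)*(x^2 + 2*x + 1) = x*(x + 1)*(x + 4)*(x + 1)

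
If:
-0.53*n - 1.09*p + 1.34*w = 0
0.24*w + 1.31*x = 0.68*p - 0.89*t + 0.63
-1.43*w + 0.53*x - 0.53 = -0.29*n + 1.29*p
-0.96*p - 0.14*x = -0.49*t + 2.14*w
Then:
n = 1.39569660557354 - 2.21836781761755*x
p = 0.465258186063384*x - 0.372838121387858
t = 0.355921304810912 - 0.981881515958639*x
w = 0.248750484060603 - 0.498957851140459*x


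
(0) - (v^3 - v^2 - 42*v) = -v^3 + v^2 + 42*v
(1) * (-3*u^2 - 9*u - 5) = -3*u^2 - 9*u - 5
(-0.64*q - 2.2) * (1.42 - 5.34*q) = 3.4176*q^2 + 10.8392*q - 3.124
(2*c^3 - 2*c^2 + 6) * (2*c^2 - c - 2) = 4*c^5 - 6*c^4 - 2*c^3 + 16*c^2 - 6*c - 12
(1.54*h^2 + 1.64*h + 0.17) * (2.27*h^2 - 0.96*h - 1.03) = 3.4958*h^4 + 2.2444*h^3 - 2.7747*h^2 - 1.8524*h - 0.1751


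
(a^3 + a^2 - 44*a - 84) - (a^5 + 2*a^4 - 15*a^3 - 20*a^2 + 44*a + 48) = -a^5 - 2*a^4 + 16*a^3 + 21*a^2 - 88*a - 132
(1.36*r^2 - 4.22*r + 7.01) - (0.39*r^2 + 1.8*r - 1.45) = 0.97*r^2 - 6.02*r + 8.46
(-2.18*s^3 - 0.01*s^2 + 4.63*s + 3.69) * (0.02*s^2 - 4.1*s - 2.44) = -0.0436*s^5 + 8.9378*s^4 + 5.4528*s^3 - 18.8848*s^2 - 26.4262*s - 9.0036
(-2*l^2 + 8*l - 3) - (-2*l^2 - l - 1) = 9*l - 2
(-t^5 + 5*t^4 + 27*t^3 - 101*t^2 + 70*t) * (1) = -t^5 + 5*t^4 + 27*t^3 - 101*t^2 + 70*t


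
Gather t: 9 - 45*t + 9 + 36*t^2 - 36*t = 36*t^2 - 81*t + 18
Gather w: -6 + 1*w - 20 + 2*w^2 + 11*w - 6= 2*w^2 + 12*w - 32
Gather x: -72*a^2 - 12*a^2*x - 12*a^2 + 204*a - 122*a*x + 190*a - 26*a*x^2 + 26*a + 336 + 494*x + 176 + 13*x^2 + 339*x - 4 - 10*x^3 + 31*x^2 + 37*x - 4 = -84*a^2 + 420*a - 10*x^3 + x^2*(44 - 26*a) + x*(-12*a^2 - 122*a + 870) + 504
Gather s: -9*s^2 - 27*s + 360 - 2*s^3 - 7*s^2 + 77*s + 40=-2*s^3 - 16*s^2 + 50*s + 400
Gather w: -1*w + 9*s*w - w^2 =-w^2 + w*(9*s - 1)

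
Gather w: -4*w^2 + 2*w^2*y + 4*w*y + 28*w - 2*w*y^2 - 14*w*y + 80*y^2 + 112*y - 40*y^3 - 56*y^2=w^2*(2*y - 4) + w*(-2*y^2 - 10*y + 28) - 40*y^3 + 24*y^2 + 112*y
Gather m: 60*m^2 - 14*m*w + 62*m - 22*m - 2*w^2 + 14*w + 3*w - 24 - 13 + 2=60*m^2 + m*(40 - 14*w) - 2*w^2 + 17*w - 35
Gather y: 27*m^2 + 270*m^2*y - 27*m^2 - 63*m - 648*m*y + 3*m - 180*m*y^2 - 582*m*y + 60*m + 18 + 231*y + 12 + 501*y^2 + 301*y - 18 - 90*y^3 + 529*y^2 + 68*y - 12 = -90*y^3 + y^2*(1030 - 180*m) + y*(270*m^2 - 1230*m + 600)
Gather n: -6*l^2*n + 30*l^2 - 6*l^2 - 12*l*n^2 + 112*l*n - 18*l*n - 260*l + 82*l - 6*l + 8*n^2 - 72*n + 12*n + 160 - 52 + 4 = 24*l^2 - 184*l + n^2*(8 - 12*l) + n*(-6*l^2 + 94*l - 60) + 112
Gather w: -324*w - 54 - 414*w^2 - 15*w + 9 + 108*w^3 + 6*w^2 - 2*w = 108*w^3 - 408*w^2 - 341*w - 45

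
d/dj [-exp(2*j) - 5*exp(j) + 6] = (-2*exp(j) - 5)*exp(j)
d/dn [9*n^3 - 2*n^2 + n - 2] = 27*n^2 - 4*n + 1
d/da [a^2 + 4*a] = 2*a + 4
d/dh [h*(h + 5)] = 2*h + 5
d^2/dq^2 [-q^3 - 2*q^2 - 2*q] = -6*q - 4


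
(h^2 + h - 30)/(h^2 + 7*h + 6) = (h - 5)/(h + 1)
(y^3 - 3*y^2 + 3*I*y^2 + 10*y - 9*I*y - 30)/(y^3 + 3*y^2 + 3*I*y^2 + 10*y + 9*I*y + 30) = (y - 3)/(y + 3)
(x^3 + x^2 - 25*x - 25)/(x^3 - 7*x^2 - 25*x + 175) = (x + 1)/(x - 7)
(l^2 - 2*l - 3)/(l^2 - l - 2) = (l - 3)/(l - 2)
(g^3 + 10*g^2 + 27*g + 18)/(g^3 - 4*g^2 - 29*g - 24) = (g + 6)/(g - 8)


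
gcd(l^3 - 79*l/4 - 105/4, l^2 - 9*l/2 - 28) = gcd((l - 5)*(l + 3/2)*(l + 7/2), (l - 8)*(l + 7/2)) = l + 7/2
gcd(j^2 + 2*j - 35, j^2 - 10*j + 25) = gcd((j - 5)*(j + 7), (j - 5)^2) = j - 5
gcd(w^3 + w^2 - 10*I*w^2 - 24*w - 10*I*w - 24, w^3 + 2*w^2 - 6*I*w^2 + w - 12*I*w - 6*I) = w^2 + w*(1 - 6*I) - 6*I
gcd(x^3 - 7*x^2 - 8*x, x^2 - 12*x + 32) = x - 8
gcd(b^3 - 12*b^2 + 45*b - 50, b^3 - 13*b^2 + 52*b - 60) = b^2 - 7*b + 10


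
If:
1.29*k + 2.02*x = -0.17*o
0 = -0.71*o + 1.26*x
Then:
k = -1.79975979910471*x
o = 1.77464788732394*x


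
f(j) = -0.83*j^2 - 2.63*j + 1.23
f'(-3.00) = 2.35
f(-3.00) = 1.65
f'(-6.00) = 7.33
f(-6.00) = -12.87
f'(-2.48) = 1.49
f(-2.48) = 2.65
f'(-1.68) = 0.16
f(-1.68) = 3.31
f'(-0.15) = -2.38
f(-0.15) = 1.61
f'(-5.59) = 6.65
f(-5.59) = -10.00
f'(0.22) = -3.00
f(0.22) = 0.61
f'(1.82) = -5.65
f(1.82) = -6.31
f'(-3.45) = 3.10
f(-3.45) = 0.42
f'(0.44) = -3.36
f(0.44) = -0.09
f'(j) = -1.66*j - 2.63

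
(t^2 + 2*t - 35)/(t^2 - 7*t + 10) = (t + 7)/(t - 2)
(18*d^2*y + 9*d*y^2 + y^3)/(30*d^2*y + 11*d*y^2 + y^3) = (3*d + y)/(5*d + y)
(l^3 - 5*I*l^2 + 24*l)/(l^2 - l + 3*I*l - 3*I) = l*(l - 8*I)/(l - 1)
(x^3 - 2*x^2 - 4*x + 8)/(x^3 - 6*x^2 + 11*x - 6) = (x^2 - 4)/(x^2 - 4*x + 3)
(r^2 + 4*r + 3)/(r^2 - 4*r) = (r^2 + 4*r + 3)/(r*(r - 4))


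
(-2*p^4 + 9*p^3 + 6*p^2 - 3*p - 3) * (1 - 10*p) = 20*p^5 - 92*p^4 - 51*p^3 + 36*p^2 + 27*p - 3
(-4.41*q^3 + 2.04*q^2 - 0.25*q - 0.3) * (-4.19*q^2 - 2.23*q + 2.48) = 18.4779*q^5 + 1.2867*q^4 - 14.4385*q^3 + 6.8737*q^2 + 0.0489999999999999*q - 0.744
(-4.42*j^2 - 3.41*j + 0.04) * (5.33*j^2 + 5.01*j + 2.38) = -23.5586*j^4 - 40.3195*j^3 - 27.3905*j^2 - 7.9154*j + 0.0952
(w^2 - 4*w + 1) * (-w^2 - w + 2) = -w^4 + 3*w^3 + 5*w^2 - 9*w + 2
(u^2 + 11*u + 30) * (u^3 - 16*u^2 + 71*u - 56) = u^5 - 5*u^4 - 75*u^3 + 245*u^2 + 1514*u - 1680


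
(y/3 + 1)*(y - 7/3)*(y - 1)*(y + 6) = y^4/3 + 17*y^3/9 - 29*y^2/9 - 13*y + 14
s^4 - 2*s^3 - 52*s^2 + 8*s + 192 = (s - 8)*(s - 2)*(s + 2)*(s + 6)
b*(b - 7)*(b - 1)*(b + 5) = b^4 - 3*b^3 - 33*b^2 + 35*b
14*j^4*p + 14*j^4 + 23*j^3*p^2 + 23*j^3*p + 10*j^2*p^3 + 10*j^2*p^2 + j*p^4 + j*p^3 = (j + p)*(2*j + p)*(7*j + p)*(j*p + j)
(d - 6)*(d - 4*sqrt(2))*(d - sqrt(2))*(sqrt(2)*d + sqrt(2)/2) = sqrt(2)*d^4 - 10*d^3 - 11*sqrt(2)*d^3/2 + 5*sqrt(2)*d^2 + 55*d^2 - 44*sqrt(2)*d + 30*d - 24*sqrt(2)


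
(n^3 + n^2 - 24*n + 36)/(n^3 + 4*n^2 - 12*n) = (n - 3)/n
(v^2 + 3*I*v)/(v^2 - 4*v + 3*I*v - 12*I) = v/(v - 4)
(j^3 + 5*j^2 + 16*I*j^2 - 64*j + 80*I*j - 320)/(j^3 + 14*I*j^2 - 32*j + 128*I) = (j + 5)/(j - 2*I)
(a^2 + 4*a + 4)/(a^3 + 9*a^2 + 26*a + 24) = (a + 2)/(a^2 + 7*a + 12)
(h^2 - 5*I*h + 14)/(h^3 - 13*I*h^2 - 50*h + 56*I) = (h + 2*I)/(h^2 - 6*I*h - 8)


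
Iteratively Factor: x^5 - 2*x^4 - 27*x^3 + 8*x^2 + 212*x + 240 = (x - 5)*(x^4 + 3*x^3 - 12*x^2 - 52*x - 48) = (x - 5)*(x + 2)*(x^3 + x^2 - 14*x - 24) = (x - 5)*(x + 2)*(x + 3)*(x^2 - 2*x - 8) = (x - 5)*(x - 4)*(x + 2)*(x + 3)*(x + 2)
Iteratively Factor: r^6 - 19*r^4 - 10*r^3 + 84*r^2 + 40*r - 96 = (r + 2)*(r^5 - 2*r^4 - 15*r^3 + 20*r^2 + 44*r - 48) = (r - 4)*(r + 2)*(r^4 + 2*r^3 - 7*r^2 - 8*r + 12) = (r - 4)*(r + 2)^2*(r^3 - 7*r + 6) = (r - 4)*(r + 2)^2*(r + 3)*(r^2 - 3*r + 2) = (r - 4)*(r - 1)*(r + 2)^2*(r + 3)*(r - 2)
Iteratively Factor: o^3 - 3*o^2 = (o)*(o^2 - 3*o) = o^2*(o - 3)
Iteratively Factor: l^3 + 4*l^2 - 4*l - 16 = (l + 4)*(l^2 - 4) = (l - 2)*(l + 4)*(l + 2)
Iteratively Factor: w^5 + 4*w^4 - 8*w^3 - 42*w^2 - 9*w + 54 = (w - 3)*(w^4 + 7*w^3 + 13*w^2 - 3*w - 18) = (w - 3)*(w - 1)*(w^3 + 8*w^2 + 21*w + 18) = (w - 3)*(w - 1)*(w + 3)*(w^2 + 5*w + 6) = (w - 3)*(w - 1)*(w + 3)^2*(w + 2)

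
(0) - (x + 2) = -x - 2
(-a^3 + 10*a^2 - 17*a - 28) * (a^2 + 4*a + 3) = -a^5 + 6*a^4 + 20*a^3 - 66*a^2 - 163*a - 84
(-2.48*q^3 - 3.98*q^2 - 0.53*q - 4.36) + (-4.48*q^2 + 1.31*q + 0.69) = -2.48*q^3 - 8.46*q^2 + 0.78*q - 3.67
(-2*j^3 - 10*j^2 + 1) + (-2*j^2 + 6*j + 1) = -2*j^3 - 12*j^2 + 6*j + 2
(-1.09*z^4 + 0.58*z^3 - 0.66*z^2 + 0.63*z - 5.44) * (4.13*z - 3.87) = -4.5017*z^5 + 6.6137*z^4 - 4.9704*z^3 + 5.1561*z^2 - 24.9053*z + 21.0528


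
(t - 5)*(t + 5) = t^2 - 25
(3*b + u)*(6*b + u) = 18*b^2 + 9*b*u + u^2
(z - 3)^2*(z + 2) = z^3 - 4*z^2 - 3*z + 18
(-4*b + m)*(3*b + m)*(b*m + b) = -12*b^3*m - 12*b^3 - b^2*m^2 - b^2*m + b*m^3 + b*m^2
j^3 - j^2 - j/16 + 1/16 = (j - 1)*(j - 1/4)*(j + 1/4)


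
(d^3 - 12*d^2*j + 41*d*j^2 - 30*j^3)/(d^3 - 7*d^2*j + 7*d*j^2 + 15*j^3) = (d^2 - 7*d*j + 6*j^2)/(d^2 - 2*d*j - 3*j^2)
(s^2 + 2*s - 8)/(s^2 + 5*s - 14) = (s + 4)/(s + 7)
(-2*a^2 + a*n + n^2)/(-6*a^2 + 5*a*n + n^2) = (2*a + n)/(6*a + n)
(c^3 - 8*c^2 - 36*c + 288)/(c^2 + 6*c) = c - 14 + 48/c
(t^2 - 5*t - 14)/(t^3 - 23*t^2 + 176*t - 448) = (t + 2)/(t^2 - 16*t + 64)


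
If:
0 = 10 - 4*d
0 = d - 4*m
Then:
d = 5/2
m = 5/8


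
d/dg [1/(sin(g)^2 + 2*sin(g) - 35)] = -2*(sin(g) + 1)*cos(g)/(sin(g)^2 + 2*sin(g) - 35)^2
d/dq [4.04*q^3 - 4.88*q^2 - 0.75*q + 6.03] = 12.12*q^2 - 9.76*q - 0.75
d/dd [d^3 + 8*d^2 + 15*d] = 3*d^2 + 16*d + 15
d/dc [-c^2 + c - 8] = 1 - 2*c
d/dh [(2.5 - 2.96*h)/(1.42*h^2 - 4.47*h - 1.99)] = (4.2032*h^2 - 7.1*h + 17.0654)/(2.0164*h^4 - 12.6948*h^3 + 14.3293*h^2 + 17.7906*h + 3.9601)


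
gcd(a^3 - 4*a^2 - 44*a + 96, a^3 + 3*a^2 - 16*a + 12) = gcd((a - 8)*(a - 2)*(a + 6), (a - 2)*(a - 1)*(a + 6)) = a^2 + 4*a - 12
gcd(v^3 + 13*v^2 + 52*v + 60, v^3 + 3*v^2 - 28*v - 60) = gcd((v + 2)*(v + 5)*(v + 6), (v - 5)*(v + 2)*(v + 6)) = v^2 + 8*v + 12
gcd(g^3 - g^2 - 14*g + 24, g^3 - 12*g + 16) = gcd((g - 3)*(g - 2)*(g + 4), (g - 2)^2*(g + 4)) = g^2 + 2*g - 8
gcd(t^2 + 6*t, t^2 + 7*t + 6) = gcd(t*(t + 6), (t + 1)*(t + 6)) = t + 6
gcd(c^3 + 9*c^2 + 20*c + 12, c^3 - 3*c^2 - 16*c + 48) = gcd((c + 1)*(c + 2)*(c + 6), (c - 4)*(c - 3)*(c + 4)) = 1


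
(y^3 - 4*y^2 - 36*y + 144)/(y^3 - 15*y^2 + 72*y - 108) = (y^2 + 2*y - 24)/(y^2 - 9*y + 18)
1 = 1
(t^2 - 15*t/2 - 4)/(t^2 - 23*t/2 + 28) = (2*t + 1)/(2*t - 7)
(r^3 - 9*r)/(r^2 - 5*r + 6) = r*(r + 3)/(r - 2)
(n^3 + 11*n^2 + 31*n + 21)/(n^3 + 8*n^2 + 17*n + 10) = (n^2 + 10*n + 21)/(n^2 + 7*n + 10)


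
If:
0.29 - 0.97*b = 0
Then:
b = 0.30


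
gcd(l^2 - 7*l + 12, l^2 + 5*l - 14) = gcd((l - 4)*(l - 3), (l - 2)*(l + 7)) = 1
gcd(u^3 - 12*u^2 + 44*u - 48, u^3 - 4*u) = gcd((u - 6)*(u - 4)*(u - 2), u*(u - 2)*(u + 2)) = u - 2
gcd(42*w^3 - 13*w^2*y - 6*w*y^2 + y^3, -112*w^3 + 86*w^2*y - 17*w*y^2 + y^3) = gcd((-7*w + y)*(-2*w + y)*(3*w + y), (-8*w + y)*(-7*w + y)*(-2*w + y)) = 14*w^2 - 9*w*y + y^2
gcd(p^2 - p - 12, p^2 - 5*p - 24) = p + 3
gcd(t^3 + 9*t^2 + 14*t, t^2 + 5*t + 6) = t + 2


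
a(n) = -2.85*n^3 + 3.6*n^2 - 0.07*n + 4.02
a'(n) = -8.55*n^2 + 7.2*n - 0.07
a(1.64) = 1.02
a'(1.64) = -11.26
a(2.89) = -34.91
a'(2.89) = -50.67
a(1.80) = -1.06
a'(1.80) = -14.81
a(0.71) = 4.77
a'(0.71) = 0.73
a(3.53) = -76.73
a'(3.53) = -81.19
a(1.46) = 2.72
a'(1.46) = -7.78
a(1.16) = 4.33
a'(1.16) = -3.22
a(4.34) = -161.45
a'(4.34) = -129.87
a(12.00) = -4403.22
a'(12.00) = -1144.87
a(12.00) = -4403.22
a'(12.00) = -1144.87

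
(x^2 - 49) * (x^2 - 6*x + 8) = x^4 - 6*x^3 - 41*x^2 + 294*x - 392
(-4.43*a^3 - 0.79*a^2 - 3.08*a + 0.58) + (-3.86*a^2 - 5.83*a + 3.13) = -4.43*a^3 - 4.65*a^2 - 8.91*a + 3.71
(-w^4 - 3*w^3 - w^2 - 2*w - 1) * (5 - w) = w^5 - 2*w^4 - 14*w^3 - 3*w^2 - 9*w - 5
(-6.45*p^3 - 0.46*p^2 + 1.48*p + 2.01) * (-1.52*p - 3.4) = 9.804*p^4 + 22.6292*p^3 - 0.6856*p^2 - 8.0872*p - 6.834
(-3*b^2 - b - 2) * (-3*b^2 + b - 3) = 9*b^4 + 14*b^2 + b + 6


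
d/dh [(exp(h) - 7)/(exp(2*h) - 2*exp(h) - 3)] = (2*(1 - exp(h))*(exp(h) - 7) + exp(2*h) - 2*exp(h) - 3)*exp(h)/(-exp(2*h) + 2*exp(h) + 3)^2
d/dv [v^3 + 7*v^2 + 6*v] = 3*v^2 + 14*v + 6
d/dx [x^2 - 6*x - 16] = 2*x - 6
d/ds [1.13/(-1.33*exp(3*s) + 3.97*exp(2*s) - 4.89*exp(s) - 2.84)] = (4.5087*exp(2*s) - 8.9722*exp(s) + 5.5257)*exp(s)/(1.33*exp(3*s) - 3.97*exp(2*s) + 4.89*exp(s) + 2.84)^2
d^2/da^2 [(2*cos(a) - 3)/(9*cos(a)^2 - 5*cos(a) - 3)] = 6*(486*(1 - cos(2*a))^2*cos(a) - 294*(1 - cos(2*a))^2 - 1131*cos(a) - 490*cos(2*a) + 567*cos(3*a) - 108*cos(5*a) + 1182)/(10*cos(a) - 9*cos(2*a) - 3)^3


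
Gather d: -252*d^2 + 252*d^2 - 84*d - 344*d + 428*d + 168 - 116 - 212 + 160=0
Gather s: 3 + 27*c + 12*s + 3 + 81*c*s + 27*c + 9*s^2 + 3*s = 54*c + 9*s^2 + s*(81*c + 15) + 6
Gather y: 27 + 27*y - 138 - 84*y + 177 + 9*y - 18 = 48 - 48*y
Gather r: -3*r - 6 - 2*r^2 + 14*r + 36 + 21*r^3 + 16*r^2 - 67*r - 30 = 21*r^3 + 14*r^2 - 56*r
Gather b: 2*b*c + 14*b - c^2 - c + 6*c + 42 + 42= b*(2*c + 14) - c^2 + 5*c + 84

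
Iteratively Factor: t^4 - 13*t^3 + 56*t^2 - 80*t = (t - 4)*(t^3 - 9*t^2 + 20*t) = (t - 4)^2*(t^2 - 5*t) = t*(t - 4)^2*(t - 5)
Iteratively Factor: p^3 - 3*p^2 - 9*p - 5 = (p + 1)*(p^2 - 4*p - 5) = (p + 1)^2*(p - 5)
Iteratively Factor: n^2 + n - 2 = (n - 1)*(n + 2)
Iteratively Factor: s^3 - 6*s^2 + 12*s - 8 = (s - 2)*(s^2 - 4*s + 4) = (s - 2)^2*(s - 2)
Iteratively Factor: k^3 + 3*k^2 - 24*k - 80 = (k - 5)*(k^2 + 8*k + 16) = (k - 5)*(k + 4)*(k + 4)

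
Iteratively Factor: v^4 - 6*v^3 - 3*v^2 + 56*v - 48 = (v - 4)*(v^3 - 2*v^2 - 11*v + 12) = (v - 4)*(v + 3)*(v^2 - 5*v + 4) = (v - 4)*(v - 1)*(v + 3)*(v - 4)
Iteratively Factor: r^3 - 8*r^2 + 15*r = (r - 3)*(r^2 - 5*r) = (r - 5)*(r - 3)*(r)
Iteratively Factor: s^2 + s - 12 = (s + 4)*(s - 3)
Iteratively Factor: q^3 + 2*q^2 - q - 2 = (q + 1)*(q^2 + q - 2) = (q - 1)*(q + 1)*(q + 2)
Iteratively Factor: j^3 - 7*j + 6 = (j - 1)*(j^2 + j - 6) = (j - 1)*(j + 3)*(j - 2)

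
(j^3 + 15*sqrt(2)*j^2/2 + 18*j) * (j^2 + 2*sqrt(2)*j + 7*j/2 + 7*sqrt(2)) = j^5 + 7*j^4/2 + 19*sqrt(2)*j^4/2 + 133*sqrt(2)*j^3/4 + 48*j^3 + 36*sqrt(2)*j^2 + 168*j^2 + 126*sqrt(2)*j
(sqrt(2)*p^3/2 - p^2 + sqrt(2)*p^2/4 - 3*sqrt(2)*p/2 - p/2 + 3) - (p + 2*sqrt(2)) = sqrt(2)*p^3/2 - p^2 + sqrt(2)*p^2/4 - 3*sqrt(2)*p/2 - 3*p/2 - 2*sqrt(2) + 3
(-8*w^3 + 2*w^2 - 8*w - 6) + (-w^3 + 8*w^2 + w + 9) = -9*w^3 + 10*w^2 - 7*w + 3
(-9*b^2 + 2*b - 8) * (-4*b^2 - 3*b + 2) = 36*b^4 + 19*b^3 + 8*b^2 + 28*b - 16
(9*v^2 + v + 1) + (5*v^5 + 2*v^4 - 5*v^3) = 5*v^5 + 2*v^4 - 5*v^3 + 9*v^2 + v + 1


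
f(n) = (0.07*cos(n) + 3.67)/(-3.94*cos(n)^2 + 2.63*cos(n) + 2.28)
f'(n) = (-7.88*sin(n)*cos(n) + 2.63*sin(n))*(0.07*cos(n) + 3.67)/(-3.94*cos(n)^2 + 2.63*cos(n) + 2.28)^2 - 0.07*sin(n)/(-3.94*cos(n)^2 + 2.63*cos(n) + 2.28) = (-0.2758*cos(n)^2 - 28.9196*cos(n) + 9.4925)*sin(n)/(15.5236*cos(n)^4 - 20.7244*cos(n)^3 - 11.0495*cos(n)^2 + 11.9928*cos(n) + 5.1984)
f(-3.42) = -0.93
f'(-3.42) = 0.67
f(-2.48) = -1.61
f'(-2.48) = -3.91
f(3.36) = -0.89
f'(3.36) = -0.50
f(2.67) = -1.13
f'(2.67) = 1.56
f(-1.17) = 1.37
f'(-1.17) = 0.23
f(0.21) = 3.45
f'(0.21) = -3.38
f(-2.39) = -2.07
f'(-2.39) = -6.84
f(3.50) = -0.99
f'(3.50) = -0.96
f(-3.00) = -0.86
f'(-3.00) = -0.30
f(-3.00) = -0.86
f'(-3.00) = -0.30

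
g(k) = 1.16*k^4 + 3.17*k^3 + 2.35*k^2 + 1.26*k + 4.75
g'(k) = 4.64*k^3 + 9.51*k^2 + 4.7*k + 1.26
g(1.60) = 33.37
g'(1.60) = 52.13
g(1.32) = 21.32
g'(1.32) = 34.71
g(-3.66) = 84.35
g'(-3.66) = -116.04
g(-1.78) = 3.72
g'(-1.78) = -3.14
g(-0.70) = 4.21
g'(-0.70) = 1.04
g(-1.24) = 3.50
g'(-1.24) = 1.21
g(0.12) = 4.94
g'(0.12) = 1.97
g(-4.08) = 144.87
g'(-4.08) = -174.75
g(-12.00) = 18904.03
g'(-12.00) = -6703.62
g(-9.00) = 5483.59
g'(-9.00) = -2653.29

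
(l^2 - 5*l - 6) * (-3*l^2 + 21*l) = -3*l^4 + 36*l^3 - 87*l^2 - 126*l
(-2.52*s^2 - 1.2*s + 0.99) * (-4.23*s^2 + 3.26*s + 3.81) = 10.6596*s^4 - 3.1392*s^3 - 17.7009*s^2 - 1.3446*s + 3.7719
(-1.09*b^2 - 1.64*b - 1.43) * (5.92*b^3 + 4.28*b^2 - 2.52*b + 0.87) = -6.4528*b^5 - 14.374*b^4 - 12.738*b^3 - 2.9359*b^2 + 2.1768*b - 1.2441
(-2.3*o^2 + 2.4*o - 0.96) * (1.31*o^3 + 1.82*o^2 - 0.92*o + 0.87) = -3.013*o^5 - 1.042*o^4 + 5.2264*o^3 - 5.9562*o^2 + 2.9712*o - 0.8352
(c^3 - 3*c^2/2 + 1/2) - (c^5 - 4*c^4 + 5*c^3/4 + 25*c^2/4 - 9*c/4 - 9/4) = -c^5 + 4*c^4 - c^3/4 - 31*c^2/4 + 9*c/4 + 11/4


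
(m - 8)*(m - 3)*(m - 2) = m^3 - 13*m^2 + 46*m - 48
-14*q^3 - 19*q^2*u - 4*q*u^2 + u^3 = (-7*q + u)*(q + u)*(2*q + u)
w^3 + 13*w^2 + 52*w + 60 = (w + 2)*(w + 5)*(w + 6)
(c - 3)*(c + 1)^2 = c^3 - c^2 - 5*c - 3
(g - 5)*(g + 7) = g^2 + 2*g - 35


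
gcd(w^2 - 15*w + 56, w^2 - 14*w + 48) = w - 8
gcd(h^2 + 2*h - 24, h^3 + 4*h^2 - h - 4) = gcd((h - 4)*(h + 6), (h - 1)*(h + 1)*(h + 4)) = 1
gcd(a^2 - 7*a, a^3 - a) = a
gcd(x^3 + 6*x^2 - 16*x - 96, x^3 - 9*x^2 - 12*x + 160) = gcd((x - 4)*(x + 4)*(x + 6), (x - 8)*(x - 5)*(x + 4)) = x + 4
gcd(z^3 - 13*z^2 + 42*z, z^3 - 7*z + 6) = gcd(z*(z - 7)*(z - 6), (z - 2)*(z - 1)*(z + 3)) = 1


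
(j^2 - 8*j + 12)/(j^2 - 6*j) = (j - 2)/j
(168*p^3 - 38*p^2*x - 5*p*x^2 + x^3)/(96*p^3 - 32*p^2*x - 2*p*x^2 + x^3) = (-7*p + x)/(-4*p + x)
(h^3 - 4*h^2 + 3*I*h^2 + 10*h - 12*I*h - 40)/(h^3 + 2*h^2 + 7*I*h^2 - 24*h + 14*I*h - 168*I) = (h^2 + 3*I*h + 10)/(h^2 + h*(6 + 7*I) + 42*I)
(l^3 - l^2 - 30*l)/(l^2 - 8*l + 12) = l*(l + 5)/(l - 2)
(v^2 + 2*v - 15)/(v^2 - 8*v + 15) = (v + 5)/(v - 5)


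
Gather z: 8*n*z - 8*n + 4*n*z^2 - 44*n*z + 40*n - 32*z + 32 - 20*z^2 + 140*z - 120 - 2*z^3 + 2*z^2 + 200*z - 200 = 32*n - 2*z^3 + z^2*(4*n - 18) + z*(308 - 36*n) - 288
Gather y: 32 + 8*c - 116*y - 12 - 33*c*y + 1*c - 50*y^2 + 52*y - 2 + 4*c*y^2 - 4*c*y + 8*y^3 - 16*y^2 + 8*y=9*c + 8*y^3 + y^2*(4*c - 66) + y*(-37*c - 56) + 18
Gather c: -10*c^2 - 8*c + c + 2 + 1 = -10*c^2 - 7*c + 3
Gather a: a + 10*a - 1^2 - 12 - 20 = 11*a - 33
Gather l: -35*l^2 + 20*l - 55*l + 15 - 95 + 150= -35*l^2 - 35*l + 70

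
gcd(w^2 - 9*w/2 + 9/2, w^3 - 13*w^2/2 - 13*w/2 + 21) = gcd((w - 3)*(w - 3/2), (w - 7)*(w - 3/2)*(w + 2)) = w - 3/2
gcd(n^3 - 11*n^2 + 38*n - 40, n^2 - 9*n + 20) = n^2 - 9*n + 20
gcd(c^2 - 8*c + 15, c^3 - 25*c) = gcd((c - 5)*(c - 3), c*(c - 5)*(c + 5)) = c - 5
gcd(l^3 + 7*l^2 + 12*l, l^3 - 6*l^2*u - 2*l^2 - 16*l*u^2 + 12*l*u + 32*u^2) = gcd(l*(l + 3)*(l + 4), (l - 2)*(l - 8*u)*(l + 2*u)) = 1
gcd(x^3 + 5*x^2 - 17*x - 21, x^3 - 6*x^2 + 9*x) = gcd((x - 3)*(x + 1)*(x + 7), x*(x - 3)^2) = x - 3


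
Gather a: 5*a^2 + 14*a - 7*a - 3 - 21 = 5*a^2 + 7*a - 24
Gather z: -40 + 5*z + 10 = 5*z - 30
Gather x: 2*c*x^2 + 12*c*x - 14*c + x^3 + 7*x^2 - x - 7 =-14*c + x^3 + x^2*(2*c + 7) + x*(12*c - 1) - 7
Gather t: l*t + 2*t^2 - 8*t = 2*t^2 + t*(l - 8)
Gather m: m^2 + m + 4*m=m^2 + 5*m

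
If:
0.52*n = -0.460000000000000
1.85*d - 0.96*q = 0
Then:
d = 0.518918918918919*q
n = -0.88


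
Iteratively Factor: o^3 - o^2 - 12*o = (o + 3)*(o^2 - 4*o) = (o - 4)*(o + 3)*(o)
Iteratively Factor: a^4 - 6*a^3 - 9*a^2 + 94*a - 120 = (a - 2)*(a^3 - 4*a^2 - 17*a + 60) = (a - 2)*(a + 4)*(a^2 - 8*a + 15) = (a - 5)*(a - 2)*(a + 4)*(a - 3)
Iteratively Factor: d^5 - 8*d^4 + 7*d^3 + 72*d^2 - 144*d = (d)*(d^4 - 8*d^3 + 7*d^2 + 72*d - 144) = d*(d - 4)*(d^3 - 4*d^2 - 9*d + 36) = d*(d - 4)*(d + 3)*(d^2 - 7*d + 12) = d*(d - 4)^2*(d + 3)*(d - 3)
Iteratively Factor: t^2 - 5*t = (t - 5)*(t)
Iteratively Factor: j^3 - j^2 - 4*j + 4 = (j + 2)*(j^2 - 3*j + 2) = (j - 1)*(j + 2)*(j - 2)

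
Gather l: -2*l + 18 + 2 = 20 - 2*l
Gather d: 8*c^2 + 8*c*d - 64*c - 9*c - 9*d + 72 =8*c^2 - 73*c + d*(8*c - 9) + 72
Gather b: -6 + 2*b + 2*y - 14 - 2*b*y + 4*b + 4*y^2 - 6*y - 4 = b*(6 - 2*y) + 4*y^2 - 4*y - 24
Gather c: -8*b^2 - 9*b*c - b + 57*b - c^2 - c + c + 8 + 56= -8*b^2 - 9*b*c + 56*b - c^2 + 64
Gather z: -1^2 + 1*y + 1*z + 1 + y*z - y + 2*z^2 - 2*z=2*z^2 + z*(y - 1)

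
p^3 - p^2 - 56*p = p*(p - 8)*(p + 7)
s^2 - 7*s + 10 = (s - 5)*(s - 2)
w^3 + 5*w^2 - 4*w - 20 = (w - 2)*(w + 2)*(w + 5)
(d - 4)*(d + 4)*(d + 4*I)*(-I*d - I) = -I*d^4 + 4*d^3 - I*d^3 + 4*d^2 + 16*I*d^2 - 64*d + 16*I*d - 64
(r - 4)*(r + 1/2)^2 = r^3 - 3*r^2 - 15*r/4 - 1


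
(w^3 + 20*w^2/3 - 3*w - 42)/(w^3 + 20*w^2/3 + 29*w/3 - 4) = (3*w^2 + 11*w - 42)/(3*w^2 + 11*w - 4)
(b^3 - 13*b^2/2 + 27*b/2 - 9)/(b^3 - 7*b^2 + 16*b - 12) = (b - 3/2)/(b - 2)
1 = 1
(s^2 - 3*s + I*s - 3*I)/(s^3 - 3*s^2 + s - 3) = 1/(s - I)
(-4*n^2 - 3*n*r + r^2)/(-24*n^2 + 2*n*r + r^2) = (n + r)/(6*n + r)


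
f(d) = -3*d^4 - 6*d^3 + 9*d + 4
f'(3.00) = -477.00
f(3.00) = -374.00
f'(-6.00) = 1953.00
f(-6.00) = -2642.00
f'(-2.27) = 56.61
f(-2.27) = -25.90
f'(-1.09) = 3.15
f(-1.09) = -2.27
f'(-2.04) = 35.97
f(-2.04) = -15.38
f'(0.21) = 8.10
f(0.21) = 5.83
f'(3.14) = -539.98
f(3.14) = -445.13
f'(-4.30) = 630.26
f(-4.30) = -583.30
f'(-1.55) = 10.44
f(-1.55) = -4.92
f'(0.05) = 8.95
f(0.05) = 4.45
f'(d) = -12*d^3 - 18*d^2 + 9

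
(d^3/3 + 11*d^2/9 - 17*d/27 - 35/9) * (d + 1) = d^4/3 + 14*d^3/9 + 16*d^2/27 - 122*d/27 - 35/9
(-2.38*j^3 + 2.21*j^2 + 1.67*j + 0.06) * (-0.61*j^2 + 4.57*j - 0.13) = 1.4518*j^5 - 12.2247*j^4 + 9.3904*j^3 + 7.308*j^2 + 0.0571*j - 0.0078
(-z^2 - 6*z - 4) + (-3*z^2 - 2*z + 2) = -4*z^2 - 8*z - 2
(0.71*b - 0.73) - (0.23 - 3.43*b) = 4.14*b - 0.96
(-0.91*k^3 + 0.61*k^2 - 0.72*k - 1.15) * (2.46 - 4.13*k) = 3.7583*k^4 - 4.7579*k^3 + 4.4742*k^2 + 2.9783*k - 2.829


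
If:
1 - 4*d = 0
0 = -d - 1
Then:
No Solution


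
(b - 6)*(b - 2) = b^2 - 8*b + 12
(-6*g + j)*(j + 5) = -6*g*j - 30*g + j^2 + 5*j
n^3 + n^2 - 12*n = n*(n - 3)*(n + 4)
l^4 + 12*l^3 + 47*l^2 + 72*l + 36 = (l + 1)*(l + 2)*(l + 3)*(l + 6)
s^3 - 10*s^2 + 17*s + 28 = (s - 7)*(s - 4)*(s + 1)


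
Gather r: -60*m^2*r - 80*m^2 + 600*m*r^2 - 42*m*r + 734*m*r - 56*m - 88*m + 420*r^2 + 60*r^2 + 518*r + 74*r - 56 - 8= -80*m^2 - 144*m + r^2*(600*m + 480) + r*(-60*m^2 + 692*m + 592) - 64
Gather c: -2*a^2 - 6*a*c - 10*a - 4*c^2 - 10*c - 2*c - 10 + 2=-2*a^2 - 10*a - 4*c^2 + c*(-6*a - 12) - 8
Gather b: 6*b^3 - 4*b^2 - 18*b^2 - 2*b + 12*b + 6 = 6*b^3 - 22*b^2 + 10*b + 6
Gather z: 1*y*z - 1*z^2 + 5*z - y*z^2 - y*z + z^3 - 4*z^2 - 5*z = z^3 + z^2*(-y - 5)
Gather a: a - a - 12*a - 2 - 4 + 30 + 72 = 96 - 12*a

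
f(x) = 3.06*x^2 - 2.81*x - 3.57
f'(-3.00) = -21.17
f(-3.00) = 32.40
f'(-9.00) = -57.89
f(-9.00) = 269.58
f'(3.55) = 18.92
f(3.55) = 25.02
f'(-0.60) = -6.48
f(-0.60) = -0.78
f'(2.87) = 14.75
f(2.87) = 13.57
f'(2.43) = 12.06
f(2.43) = 7.67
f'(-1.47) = -11.81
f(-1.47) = 7.17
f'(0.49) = 0.19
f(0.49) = -4.21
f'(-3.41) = -23.68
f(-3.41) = 41.59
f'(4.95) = 27.48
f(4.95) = 57.50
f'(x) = 6.12*x - 2.81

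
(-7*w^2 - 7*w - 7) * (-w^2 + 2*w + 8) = 7*w^4 - 7*w^3 - 63*w^2 - 70*w - 56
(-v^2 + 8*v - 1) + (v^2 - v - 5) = 7*v - 6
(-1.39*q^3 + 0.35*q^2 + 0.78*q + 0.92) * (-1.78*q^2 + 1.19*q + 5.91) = 2.4742*q^5 - 2.2771*q^4 - 9.1868*q^3 + 1.3591*q^2 + 5.7046*q + 5.4372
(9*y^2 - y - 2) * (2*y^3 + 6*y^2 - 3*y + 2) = 18*y^5 + 52*y^4 - 37*y^3 + 9*y^2 + 4*y - 4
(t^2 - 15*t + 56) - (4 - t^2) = 2*t^2 - 15*t + 52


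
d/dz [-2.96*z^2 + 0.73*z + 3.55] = 0.73 - 5.92*z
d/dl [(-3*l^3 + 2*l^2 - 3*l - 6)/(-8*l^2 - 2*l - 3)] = (24*l^4 + 12*l^3 - l^2 - 108*l - 3)/(64*l^4 + 32*l^3 + 52*l^2 + 12*l + 9)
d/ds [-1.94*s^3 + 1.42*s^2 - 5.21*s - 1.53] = -5.82*s^2 + 2.84*s - 5.21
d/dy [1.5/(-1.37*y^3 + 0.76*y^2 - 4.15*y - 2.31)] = (6.165*y^2 - 2.28*y + 6.225)/(1.37*y^3 - 0.76*y^2 + 4.15*y + 2.31)^2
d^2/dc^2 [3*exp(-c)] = 3*exp(-c)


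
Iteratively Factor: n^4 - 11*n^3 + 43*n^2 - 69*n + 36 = (n - 3)*(n^3 - 8*n^2 + 19*n - 12) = (n - 3)*(n - 1)*(n^2 - 7*n + 12) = (n - 4)*(n - 3)*(n - 1)*(n - 3)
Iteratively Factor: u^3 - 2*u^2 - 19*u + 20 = (u - 5)*(u^2 + 3*u - 4) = (u - 5)*(u - 1)*(u + 4)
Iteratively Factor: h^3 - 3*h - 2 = (h - 2)*(h^2 + 2*h + 1) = (h - 2)*(h + 1)*(h + 1)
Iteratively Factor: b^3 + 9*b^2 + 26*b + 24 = (b + 3)*(b^2 + 6*b + 8) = (b + 3)*(b + 4)*(b + 2)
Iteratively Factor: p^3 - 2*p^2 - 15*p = (p + 3)*(p^2 - 5*p) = (p - 5)*(p + 3)*(p)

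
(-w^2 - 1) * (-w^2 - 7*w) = w^4 + 7*w^3 + w^2 + 7*w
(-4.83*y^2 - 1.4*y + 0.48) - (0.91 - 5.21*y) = -4.83*y^2 + 3.81*y - 0.43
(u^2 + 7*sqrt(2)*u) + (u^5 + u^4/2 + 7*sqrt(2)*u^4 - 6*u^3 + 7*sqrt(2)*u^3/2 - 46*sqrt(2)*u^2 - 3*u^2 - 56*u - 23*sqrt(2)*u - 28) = u^5 + u^4/2 + 7*sqrt(2)*u^4 - 6*u^3 + 7*sqrt(2)*u^3/2 - 46*sqrt(2)*u^2 - 2*u^2 - 56*u - 16*sqrt(2)*u - 28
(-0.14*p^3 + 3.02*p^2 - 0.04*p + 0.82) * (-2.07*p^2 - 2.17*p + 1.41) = 0.2898*p^5 - 5.9476*p^4 - 6.668*p^3 + 2.6476*p^2 - 1.8358*p + 1.1562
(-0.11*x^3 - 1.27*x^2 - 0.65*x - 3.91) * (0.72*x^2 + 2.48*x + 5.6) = -0.0792*x^5 - 1.1872*x^4 - 4.2336*x^3 - 11.5392*x^2 - 13.3368*x - 21.896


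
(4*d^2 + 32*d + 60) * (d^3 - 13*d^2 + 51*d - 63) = 4*d^5 - 20*d^4 - 152*d^3 + 600*d^2 + 1044*d - 3780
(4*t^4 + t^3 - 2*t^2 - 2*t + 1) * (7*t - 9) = 28*t^5 - 29*t^4 - 23*t^3 + 4*t^2 + 25*t - 9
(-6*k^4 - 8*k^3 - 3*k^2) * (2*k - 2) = -12*k^5 - 4*k^4 + 10*k^3 + 6*k^2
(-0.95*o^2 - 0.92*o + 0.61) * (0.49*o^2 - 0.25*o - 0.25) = -0.4655*o^4 - 0.2133*o^3 + 0.7664*o^2 + 0.0775*o - 0.1525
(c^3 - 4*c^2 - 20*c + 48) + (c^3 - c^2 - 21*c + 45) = 2*c^3 - 5*c^2 - 41*c + 93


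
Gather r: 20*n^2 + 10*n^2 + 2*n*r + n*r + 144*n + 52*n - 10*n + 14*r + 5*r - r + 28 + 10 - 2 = 30*n^2 + 186*n + r*(3*n + 18) + 36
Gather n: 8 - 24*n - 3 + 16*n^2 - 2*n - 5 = 16*n^2 - 26*n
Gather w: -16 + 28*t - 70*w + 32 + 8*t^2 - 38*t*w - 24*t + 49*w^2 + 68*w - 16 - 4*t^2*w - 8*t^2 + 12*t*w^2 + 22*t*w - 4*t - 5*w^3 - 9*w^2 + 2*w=-5*w^3 + w^2*(12*t + 40) + w*(-4*t^2 - 16*t)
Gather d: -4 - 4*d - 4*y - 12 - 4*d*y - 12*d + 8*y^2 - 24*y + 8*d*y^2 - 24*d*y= d*(8*y^2 - 28*y - 16) + 8*y^2 - 28*y - 16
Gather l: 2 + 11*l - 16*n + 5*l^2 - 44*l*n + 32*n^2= 5*l^2 + l*(11 - 44*n) + 32*n^2 - 16*n + 2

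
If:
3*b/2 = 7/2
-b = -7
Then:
No Solution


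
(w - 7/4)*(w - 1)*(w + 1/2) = w^3 - 9*w^2/4 + 3*w/8 + 7/8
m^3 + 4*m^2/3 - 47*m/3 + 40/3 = (m - 8/3)*(m - 1)*(m + 5)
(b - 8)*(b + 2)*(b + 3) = b^3 - 3*b^2 - 34*b - 48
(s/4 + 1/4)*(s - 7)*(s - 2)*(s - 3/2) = s^4/4 - 19*s^3/8 + 17*s^2/4 + 13*s/8 - 21/4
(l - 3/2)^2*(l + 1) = l^3 - 2*l^2 - 3*l/4 + 9/4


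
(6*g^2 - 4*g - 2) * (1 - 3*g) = -18*g^3 + 18*g^2 + 2*g - 2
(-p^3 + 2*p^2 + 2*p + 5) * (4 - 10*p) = 10*p^4 - 24*p^3 - 12*p^2 - 42*p + 20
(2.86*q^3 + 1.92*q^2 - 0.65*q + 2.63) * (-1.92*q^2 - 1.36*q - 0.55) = -5.4912*q^5 - 7.576*q^4 - 2.9362*q^3 - 5.2216*q^2 - 3.2193*q - 1.4465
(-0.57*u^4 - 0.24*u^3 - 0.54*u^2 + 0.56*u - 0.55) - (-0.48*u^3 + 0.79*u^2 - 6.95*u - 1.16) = -0.57*u^4 + 0.24*u^3 - 1.33*u^2 + 7.51*u + 0.61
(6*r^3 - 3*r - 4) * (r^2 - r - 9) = 6*r^5 - 6*r^4 - 57*r^3 - r^2 + 31*r + 36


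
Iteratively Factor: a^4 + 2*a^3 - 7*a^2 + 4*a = (a)*(a^3 + 2*a^2 - 7*a + 4) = a*(a - 1)*(a^2 + 3*a - 4) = a*(a - 1)^2*(a + 4)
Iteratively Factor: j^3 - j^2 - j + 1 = (j - 1)*(j^2 - 1) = (j - 1)^2*(j + 1)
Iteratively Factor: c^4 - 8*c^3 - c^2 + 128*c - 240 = (c - 3)*(c^3 - 5*c^2 - 16*c + 80) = (c - 4)*(c - 3)*(c^2 - c - 20) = (c - 4)*(c - 3)*(c + 4)*(c - 5)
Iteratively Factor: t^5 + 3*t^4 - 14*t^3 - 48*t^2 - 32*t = (t + 4)*(t^4 - t^3 - 10*t^2 - 8*t) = (t + 2)*(t + 4)*(t^3 - 3*t^2 - 4*t) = (t - 4)*(t + 2)*(t + 4)*(t^2 + t) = (t - 4)*(t + 1)*(t + 2)*(t + 4)*(t)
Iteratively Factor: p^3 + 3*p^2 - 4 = (p + 2)*(p^2 + p - 2) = (p + 2)^2*(p - 1)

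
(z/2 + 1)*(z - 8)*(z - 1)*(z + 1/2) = z^4/2 - 13*z^3/4 - 27*z^2/4 + 11*z/2 + 4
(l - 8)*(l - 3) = l^2 - 11*l + 24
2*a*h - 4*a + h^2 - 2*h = (2*a + h)*(h - 2)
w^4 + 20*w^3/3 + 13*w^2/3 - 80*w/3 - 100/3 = (w - 2)*(w + 5/3)*(w + 2)*(w + 5)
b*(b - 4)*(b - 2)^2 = b^4 - 8*b^3 + 20*b^2 - 16*b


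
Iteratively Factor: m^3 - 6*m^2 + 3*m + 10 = (m - 2)*(m^2 - 4*m - 5) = (m - 2)*(m + 1)*(m - 5)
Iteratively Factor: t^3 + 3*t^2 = (t)*(t^2 + 3*t) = t^2*(t + 3)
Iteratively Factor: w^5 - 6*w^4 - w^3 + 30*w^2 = (w - 5)*(w^4 - w^3 - 6*w^2) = w*(w - 5)*(w^3 - w^2 - 6*w) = w*(w - 5)*(w + 2)*(w^2 - 3*w) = w^2*(w - 5)*(w + 2)*(w - 3)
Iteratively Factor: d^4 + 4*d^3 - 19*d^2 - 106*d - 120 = (d + 2)*(d^3 + 2*d^2 - 23*d - 60) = (d + 2)*(d + 4)*(d^2 - 2*d - 15) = (d + 2)*(d + 3)*(d + 4)*(d - 5)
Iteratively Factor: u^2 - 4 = (u - 2)*(u + 2)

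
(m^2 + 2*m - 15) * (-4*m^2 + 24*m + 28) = -4*m^4 + 16*m^3 + 136*m^2 - 304*m - 420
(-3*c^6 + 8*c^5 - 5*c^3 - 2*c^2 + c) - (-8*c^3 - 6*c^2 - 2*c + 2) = -3*c^6 + 8*c^5 + 3*c^3 + 4*c^2 + 3*c - 2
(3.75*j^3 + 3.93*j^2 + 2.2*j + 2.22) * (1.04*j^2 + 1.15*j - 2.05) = 3.9*j^5 + 8.3997*j^4 - 0.879999999999999*j^3 - 3.2177*j^2 - 1.957*j - 4.551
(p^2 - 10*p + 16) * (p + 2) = p^3 - 8*p^2 - 4*p + 32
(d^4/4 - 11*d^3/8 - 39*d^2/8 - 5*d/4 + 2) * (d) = d^5/4 - 11*d^4/8 - 39*d^3/8 - 5*d^2/4 + 2*d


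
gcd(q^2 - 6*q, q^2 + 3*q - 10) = 1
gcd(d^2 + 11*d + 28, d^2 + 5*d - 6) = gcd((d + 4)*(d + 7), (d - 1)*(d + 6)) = 1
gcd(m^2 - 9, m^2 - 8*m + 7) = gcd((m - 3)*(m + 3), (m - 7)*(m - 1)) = 1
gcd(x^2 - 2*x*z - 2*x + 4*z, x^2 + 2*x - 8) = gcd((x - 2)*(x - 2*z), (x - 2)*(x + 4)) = x - 2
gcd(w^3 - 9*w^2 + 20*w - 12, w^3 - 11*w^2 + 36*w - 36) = w^2 - 8*w + 12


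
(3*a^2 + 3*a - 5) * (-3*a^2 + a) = -9*a^4 - 6*a^3 + 18*a^2 - 5*a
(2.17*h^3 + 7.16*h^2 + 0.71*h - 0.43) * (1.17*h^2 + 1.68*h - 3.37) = 2.5389*h^5 + 12.0228*h^4 + 5.5466*h^3 - 23.4395*h^2 - 3.1151*h + 1.4491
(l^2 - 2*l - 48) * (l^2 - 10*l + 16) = l^4 - 12*l^3 - 12*l^2 + 448*l - 768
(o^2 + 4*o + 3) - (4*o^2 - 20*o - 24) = -3*o^2 + 24*o + 27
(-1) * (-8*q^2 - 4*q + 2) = 8*q^2 + 4*q - 2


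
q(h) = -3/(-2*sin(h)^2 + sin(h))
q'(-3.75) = 473.17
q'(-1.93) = -0.69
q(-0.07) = 37.63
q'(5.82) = 10.45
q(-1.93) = 1.12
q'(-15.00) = -3.67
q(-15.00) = 2.01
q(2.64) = -162.67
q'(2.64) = 7141.02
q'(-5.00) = -3.12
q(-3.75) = 36.67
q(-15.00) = 2.01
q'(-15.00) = -3.67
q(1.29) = 3.39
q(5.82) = 3.55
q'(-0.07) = 602.53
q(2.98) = -27.49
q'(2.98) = -88.64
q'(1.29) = -3.01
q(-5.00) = 3.41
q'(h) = -3*(4*sin(h)*cos(h) - cos(h))/(-2*sin(h)^2 + sin(h))^2 = 3*(-4/tan(h) + cos(h)/sin(h)^2)/(2*sin(h) - 1)^2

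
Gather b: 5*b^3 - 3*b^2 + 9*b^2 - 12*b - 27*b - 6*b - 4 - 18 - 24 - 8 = 5*b^3 + 6*b^2 - 45*b - 54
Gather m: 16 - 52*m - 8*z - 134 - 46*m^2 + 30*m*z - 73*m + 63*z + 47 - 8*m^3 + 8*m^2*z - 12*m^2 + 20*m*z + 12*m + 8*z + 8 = -8*m^3 + m^2*(8*z - 58) + m*(50*z - 113) + 63*z - 63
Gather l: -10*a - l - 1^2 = -10*a - l - 1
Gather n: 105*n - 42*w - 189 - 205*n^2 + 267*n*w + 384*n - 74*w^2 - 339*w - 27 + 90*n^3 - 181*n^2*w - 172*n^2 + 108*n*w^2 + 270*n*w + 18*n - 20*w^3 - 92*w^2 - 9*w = 90*n^3 + n^2*(-181*w - 377) + n*(108*w^2 + 537*w + 507) - 20*w^3 - 166*w^2 - 390*w - 216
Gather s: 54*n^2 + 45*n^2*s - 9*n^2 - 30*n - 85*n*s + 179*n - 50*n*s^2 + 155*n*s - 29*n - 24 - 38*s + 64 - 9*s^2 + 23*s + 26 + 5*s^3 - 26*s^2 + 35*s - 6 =45*n^2 + 120*n + 5*s^3 + s^2*(-50*n - 35) + s*(45*n^2 + 70*n + 20) + 60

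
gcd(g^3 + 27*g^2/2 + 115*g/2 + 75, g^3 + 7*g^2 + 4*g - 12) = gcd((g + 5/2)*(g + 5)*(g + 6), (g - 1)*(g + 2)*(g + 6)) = g + 6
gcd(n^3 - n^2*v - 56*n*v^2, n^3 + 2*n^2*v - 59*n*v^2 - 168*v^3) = -n^2 + n*v + 56*v^2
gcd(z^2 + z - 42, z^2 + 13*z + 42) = z + 7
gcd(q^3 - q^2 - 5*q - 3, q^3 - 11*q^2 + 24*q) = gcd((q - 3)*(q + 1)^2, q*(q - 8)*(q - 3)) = q - 3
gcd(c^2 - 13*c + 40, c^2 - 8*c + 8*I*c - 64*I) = c - 8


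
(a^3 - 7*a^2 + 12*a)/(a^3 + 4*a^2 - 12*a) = (a^2 - 7*a + 12)/(a^2 + 4*a - 12)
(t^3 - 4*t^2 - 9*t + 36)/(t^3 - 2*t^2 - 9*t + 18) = (t - 4)/(t - 2)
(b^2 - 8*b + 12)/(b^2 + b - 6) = (b - 6)/(b + 3)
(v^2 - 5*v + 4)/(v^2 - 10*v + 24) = (v - 1)/(v - 6)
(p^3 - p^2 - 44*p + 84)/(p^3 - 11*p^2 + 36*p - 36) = (p + 7)/(p - 3)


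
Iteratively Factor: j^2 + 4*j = (j)*(j + 4)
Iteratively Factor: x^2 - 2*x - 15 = (x - 5)*(x + 3)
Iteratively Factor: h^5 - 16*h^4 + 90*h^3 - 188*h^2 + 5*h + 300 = (h - 3)*(h^4 - 13*h^3 + 51*h^2 - 35*h - 100) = (h - 3)*(h + 1)*(h^3 - 14*h^2 + 65*h - 100) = (h - 5)*(h - 3)*(h + 1)*(h^2 - 9*h + 20) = (h - 5)^2*(h - 3)*(h + 1)*(h - 4)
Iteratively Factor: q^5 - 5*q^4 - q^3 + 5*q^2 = (q)*(q^4 - 5*q^3 - q^2 + 5*q) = q^2*(q^3 - 5*q^2 - q + 5) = q^2*(q - 5)*(q^2 - 1) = q^2*(q - 5)*(q - 1)*(q + 1)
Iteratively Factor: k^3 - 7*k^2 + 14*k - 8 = (k - 4)*(k^2 - 3*k + 2) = (k - 4)*(k - 2)*(k - 1)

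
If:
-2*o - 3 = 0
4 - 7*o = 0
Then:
No Solution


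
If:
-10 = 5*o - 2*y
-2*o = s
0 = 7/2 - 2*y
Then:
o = -13/10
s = 13/5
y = 7/4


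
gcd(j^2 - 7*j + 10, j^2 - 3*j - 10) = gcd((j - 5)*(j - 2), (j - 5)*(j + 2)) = j - 5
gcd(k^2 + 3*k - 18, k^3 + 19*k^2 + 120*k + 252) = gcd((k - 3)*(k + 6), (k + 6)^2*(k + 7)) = k + 6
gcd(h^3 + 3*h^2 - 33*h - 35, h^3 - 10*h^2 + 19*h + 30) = h^2 - 4*h - 5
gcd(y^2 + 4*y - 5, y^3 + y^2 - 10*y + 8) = y - 1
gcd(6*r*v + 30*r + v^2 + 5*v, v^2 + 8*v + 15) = v + 5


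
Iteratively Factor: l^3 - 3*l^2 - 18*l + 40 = (l - 5)*(l^2 + 2*l - 8) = (l - 5)*(l - 2)*(l + 4)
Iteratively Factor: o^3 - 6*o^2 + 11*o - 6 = (o - 2)*(o^2 - 4*o + 3) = (o - 2)*(o - 1)*(o - 3)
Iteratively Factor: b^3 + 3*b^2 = (b)*(b^2 + 3*b) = b*(b + 3)*(b)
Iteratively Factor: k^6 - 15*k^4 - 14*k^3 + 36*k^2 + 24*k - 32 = (k + 2)*(k^5 - 2*k^4 - 11*k^3 + 8*k^2 + 20*k - 16) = (k - 4)*(k + 2)*(k^4 + 2*k^3 - 3*k^2 - 4*k + 4) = (k - 4)*(k - 1)*(k + 2)*(k^3 + 3*k^2 - 4) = (k - 4)*(k - 1)^2*(k + 2)*(k^2 + 4*k + 4) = (k - 4)*(k - 1)^2*(k + 2)^2*(k + 2)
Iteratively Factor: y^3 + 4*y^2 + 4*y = (y + 2)*(y^2 + 2*y) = y*(y + 2)*(y + 2)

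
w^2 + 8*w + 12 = (w + 2)*(w + 6)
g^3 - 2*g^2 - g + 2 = (g - 2)*(g - 1)*(g + 1)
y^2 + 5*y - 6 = (y - 1)*(y + 6)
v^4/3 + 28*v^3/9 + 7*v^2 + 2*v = v*(v/3 + 1)*(v + 1/3)*(v + 6)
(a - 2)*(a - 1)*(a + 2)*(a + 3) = a^4 + 2*a^3 - 7*a^2 - 8*a + 12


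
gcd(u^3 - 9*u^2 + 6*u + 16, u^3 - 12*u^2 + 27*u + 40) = u^2 - 7*u - 8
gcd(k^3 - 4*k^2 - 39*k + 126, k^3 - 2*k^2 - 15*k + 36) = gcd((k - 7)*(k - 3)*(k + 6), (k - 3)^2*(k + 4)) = k - 3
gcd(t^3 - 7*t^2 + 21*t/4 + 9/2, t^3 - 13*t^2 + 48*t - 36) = t - 6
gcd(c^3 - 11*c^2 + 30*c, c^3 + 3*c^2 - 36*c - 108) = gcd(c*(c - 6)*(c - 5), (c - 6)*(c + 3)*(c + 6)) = c - 6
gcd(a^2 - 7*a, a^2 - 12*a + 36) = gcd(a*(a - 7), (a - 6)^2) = 1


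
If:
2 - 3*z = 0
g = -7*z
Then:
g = -14/3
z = 2/3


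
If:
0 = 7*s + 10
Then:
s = -10/7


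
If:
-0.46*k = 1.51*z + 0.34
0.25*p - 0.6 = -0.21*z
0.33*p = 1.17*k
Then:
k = 0.79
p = 2.79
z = -0.46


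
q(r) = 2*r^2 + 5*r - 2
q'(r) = 4*r + 5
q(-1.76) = -4.60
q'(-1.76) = -2.04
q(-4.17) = 11.93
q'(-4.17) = -11.68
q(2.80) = 27.68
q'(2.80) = 16.20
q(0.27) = -0.50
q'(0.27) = 6.08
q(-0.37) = -3.58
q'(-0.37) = 3.52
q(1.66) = 11.81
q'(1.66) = 11.64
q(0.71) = 2.56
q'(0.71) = 7.84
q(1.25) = 7.38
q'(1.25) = 10.00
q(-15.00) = 373.00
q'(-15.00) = -55.00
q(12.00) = 346.00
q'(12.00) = 53.00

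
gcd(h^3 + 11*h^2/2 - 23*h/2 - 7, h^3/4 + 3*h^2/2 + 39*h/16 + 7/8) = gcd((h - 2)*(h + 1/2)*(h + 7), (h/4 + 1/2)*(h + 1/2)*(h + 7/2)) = h + 1/2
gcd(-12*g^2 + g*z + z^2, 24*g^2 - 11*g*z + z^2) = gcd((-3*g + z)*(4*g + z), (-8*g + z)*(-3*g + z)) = -3*g + z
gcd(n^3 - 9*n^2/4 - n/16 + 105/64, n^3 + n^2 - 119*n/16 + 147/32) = n - 7/4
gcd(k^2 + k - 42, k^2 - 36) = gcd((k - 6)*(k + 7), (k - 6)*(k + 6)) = k - 6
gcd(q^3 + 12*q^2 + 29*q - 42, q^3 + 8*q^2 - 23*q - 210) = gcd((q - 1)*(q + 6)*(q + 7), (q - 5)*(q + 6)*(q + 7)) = q^2 + 13*q + 42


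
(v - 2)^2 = v^2 - 4*v + 4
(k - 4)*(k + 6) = k^2 + 2*k - 24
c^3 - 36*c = c*(c - 6)*(c + 6)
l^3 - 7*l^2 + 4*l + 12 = (l - 6)*(l - 2)*(l + 1)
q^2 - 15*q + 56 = (q - 8)*(q - 7)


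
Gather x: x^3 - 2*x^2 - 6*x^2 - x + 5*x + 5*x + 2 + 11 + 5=x^3 - 8*x^2 + 9*x + 18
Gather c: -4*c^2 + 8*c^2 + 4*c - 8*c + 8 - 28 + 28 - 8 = 4*c^2 - 4*c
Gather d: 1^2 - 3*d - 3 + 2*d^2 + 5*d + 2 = 2*d^2 + 2*d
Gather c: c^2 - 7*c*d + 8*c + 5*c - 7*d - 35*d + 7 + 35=c^2 + c*(13 - 7*d) - 42*d + 42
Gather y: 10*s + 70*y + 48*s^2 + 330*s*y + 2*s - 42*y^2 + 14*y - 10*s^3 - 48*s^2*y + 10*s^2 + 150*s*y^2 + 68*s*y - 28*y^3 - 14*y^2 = -10*s^3 + 58*s^2 + 12*s - 28*y^3 + y^2*(150*s - 56) + y*(-48*s^2 + 398*s + 84)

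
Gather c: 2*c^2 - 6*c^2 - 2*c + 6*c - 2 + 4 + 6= -4*c^2 + 4*c + 8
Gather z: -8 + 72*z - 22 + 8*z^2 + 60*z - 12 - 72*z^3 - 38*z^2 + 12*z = -72*z^3 - 30*z^2 + 144*z - 42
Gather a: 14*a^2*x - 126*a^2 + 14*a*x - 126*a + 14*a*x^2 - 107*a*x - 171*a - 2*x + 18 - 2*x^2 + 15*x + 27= a^2*(14*x - 126) + a*(14*x^2 - 93*x - 297) - 2*x^2 + 13*x + 45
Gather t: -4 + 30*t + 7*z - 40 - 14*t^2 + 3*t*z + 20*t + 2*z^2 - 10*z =-14*t^2 + t*(3*z + 50) + 2*z^2 - 3*z - 44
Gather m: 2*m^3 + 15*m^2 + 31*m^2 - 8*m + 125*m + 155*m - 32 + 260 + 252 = 2*m^3 + 46*m^2 + 272*m + 480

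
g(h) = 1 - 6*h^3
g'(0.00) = 0.00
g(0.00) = 1.00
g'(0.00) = 0.00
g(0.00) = 1.00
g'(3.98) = -285.13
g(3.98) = -377.27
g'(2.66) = -127.36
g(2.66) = -111.93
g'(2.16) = -83.98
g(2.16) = -59.47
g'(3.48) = -217.99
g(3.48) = -251.87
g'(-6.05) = -658.84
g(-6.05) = 1329.67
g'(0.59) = -6.27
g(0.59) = -0.23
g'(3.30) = -196.02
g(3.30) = -214.62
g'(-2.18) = -85.54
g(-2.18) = 63.16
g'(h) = -18*h^2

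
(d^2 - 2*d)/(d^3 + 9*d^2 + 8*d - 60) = d/(d^2 + 11*d + 30)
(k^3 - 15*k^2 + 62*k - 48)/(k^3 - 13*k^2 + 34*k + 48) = (k - 1)/(k + 1)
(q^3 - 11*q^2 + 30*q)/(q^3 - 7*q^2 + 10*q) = (q - 6)/(q - 2)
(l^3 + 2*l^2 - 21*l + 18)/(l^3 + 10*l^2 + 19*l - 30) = (l - 3)/(l + 5)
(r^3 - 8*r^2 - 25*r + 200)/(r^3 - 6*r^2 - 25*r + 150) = (r - 8)/(r - 6)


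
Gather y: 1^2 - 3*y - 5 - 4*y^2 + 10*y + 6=-4*y^2 + 7*y + 2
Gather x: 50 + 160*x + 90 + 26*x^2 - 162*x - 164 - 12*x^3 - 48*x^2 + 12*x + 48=-12*x^3 - 22*x^2 + 10*x + 24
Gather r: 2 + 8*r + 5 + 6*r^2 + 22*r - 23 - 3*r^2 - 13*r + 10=3*r^2 + 17*r - 6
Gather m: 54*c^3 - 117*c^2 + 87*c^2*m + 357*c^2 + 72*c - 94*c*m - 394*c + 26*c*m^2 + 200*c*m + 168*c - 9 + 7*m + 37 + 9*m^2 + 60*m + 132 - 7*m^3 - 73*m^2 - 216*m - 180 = 54*c^3 + 240*c^2 - 154*c - 7*m^3 + m^2*(26*c - 64) + m*(87*c^2 + 106*c - 149) - 20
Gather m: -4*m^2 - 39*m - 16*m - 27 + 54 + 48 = -4*m^2 - 55*m + 75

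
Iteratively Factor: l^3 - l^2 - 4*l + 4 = (l - 2)*(l^2 + l - 2) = (l - 2)*(l - 1)*(l + 2)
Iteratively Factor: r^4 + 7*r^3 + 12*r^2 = (r)*(r^3 + 7*r^2 + 12*r) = r*(r + 3)*(r^2 + 4*r) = r^2*(r + 3)*(r + 4)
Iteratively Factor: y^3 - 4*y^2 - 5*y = (y)*(y^2 - 4*y - 5) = y*(y + 1)*(y - 5)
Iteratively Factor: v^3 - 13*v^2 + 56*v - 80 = (v - 4)*(v^2 - 9*v + 20) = (v - 5)*(v - 4)*(v - 4)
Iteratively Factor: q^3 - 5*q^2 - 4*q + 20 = (q - 2)*(q^2 - 3*q - 10) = (q - 5)*(q - 2)*(q + 2)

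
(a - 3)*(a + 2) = a^2 - a - 6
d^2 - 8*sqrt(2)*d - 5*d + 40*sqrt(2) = (d - 5)*(d - 8*sqrt(2))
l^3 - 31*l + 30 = (l - 5)*(l - 1)*(l + 6)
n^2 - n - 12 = (n - 4)*(n + 3)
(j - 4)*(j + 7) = j^2 + 3*j - 28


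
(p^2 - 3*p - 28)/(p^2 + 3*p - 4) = (p - 7)/(p - 1)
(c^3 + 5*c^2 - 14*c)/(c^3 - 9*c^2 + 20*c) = (c^2 + 5*c - 14)/(c^2 - 9*c + 20)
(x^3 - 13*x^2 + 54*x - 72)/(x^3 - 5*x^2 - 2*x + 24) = (x - 6)/(x + 2)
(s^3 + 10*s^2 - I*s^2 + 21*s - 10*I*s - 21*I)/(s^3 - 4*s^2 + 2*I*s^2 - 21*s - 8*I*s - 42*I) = (s^2 + s*(7 - I) - 7*I)/(s^2 + s*(-7 + 2*I) - 14*I)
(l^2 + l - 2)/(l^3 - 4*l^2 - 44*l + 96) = (l^2 + l - 2)/(l^3 - 4*l^2 - 44*l + 96)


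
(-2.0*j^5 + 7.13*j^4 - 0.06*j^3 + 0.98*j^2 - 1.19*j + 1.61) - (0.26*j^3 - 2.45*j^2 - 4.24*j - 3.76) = -2.0*j^5 + 7.13*j^4 - 0.32*j^3 + 3.43*j^2 + 3.05*j + 5.37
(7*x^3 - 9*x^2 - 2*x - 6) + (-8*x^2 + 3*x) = 7*x^3 - 17*x^2 + x - 6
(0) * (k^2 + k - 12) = 0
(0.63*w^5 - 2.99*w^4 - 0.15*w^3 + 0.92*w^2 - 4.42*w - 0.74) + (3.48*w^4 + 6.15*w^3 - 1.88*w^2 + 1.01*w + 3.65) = 0.63*w^5 + 0.49*w^4 + 6.0*w^3 - 0.96*w^2 - 3.41*w + 2.91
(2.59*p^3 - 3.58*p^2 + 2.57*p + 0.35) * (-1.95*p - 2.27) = -5.0505*p^4 + 1.1017*p^3 + 3.1151*p^2 - 6.5164*p - 0.7945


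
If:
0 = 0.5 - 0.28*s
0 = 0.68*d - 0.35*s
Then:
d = 0.92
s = 1.79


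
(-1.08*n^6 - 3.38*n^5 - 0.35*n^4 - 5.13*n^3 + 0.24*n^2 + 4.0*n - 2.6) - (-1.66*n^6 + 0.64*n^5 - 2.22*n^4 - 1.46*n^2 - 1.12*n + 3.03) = 0.58*n^6 - 4.02*n^5 + 1.87*n^4 - 5.13*n^3 + 1.7*n^2 + 5.12*n - 5.63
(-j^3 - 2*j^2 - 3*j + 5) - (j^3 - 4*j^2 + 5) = -2*j^3 + 2*j^2 - 3*j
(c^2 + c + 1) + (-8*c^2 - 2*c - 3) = -7*c^2 - c - 2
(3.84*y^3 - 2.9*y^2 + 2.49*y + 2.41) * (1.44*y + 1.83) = 5.5296*y^4 + 2.8512*y^3 - 1.7214*y^2 + 8.0271*y + 4.4103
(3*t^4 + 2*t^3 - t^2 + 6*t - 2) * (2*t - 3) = 6*t^5 - 5*t^4 - 8*t^3 + 15*t^2 - 22*t + 6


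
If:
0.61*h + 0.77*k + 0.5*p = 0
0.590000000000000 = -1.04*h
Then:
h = -0.57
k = 0.449425574425574 - 0.649350649350649*p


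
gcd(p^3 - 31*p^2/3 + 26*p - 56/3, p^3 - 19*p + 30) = p - 2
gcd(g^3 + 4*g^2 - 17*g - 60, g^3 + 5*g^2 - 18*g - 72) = g^2 - g - 12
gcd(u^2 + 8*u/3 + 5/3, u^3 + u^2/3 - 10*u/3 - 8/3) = u + 1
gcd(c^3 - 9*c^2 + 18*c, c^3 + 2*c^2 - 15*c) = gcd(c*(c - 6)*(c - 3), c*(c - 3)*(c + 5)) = c^2 - 3*c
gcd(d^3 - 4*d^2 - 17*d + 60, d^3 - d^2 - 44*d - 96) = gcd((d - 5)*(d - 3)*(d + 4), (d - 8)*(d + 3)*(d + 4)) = d + 4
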